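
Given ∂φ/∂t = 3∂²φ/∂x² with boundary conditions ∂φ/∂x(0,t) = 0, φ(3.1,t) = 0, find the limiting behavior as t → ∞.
φ → 0. Heat escapes through the Dirichlet boundary.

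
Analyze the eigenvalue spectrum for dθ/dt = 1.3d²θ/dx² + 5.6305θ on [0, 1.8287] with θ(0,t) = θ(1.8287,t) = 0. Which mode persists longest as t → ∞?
Eigenvalues: λₙ = 1.3n²π²/1.8287² - 5.6305.
First three modes:
  n=1: λ₁ = 1.3π²/1.8287² - 5.6305 ≈ -1.794
  n=2: λ₂ = 5.2π²/1.8287² - 5.6305 ≈ 9.716
  n=3: λ₃ = 11.7π²/1.8287² - 5.6305 ≈ 28.9
Since 1.3π²/1.8287² ≈ 3.837 < 5.6305, λ₁ < 0.
The n=1 mode grows fastest (−λₙ is largest for n=1) → dominates.
Asymptotic: θ ~ c₁ sin(πx/1.8287) e^{1.794t} (exponential growth at rate −λ₁ ≈ 1.794).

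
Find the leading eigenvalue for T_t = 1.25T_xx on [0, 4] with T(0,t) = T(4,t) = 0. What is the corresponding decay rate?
Eigenvalues: λₙ = 1.25n²π²/4².
First three modes:
  n=1: λ₁ = 1.25π²/4² ≈ 0.771
  n=2: λ₂ = 5π²/4² ≈ 3.084 (4× faster decay)
  n=3: λ₃ = 11.25π²/4² ≈ 6.94 (9× faster decay)
As t → ∞, higher modes decay exponentially faster. The n=1 mode dominates: T ~ c₁ sin(πx/4) e^{-λ₁t}.
Decay rate: λ₁ = 1.25π²/4² ≈ 0.771.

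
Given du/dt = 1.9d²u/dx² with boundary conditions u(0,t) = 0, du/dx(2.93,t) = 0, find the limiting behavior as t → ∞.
u → 0. Heat escapes through the Dirichlet boundary.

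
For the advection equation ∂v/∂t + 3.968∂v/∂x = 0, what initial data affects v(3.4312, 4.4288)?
A single point: x = -14.1422784. The characteristic through (3.4312, 4.4288) is x - 3.968t = const, so x = 3.4312 - 3.968·4.4288 = -14.1422784.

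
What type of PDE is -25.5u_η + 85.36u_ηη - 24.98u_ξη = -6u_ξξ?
Rewriting in standard form: 6u_ξξ - 24.98u_ξη + 85.36u_ηη - 25.5u_η = 0. With A = 6, B = -24.98, C = 85.36, the discriminant is -1424.6396. This is an elliptic PDE.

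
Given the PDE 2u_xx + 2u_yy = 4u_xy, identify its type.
Rewriting in standard form: 2u_xx - 4u_xy + 2u_yy = 0. The second-order coefficients are A = 2, B = -4, C = 2. Since B² - 4AC = 0 = 0, this is a parabolic PDE.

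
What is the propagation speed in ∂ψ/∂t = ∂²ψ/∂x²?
Infinite. The heat equation is parabolic, not hyperbolic, so disturbances propagate instantly.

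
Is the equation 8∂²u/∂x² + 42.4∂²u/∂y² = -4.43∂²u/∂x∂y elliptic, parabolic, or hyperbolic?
Rewriting in standard form: 8∂²u/∂x² + 4.43∂²u/∂x∂y + 42.4∂²u/∂y² = 0. Computing B² - 4AC with A = 8, B = 4.43, C = 42.4: discriminant = -1337.1751 (negative). Answer: elliptic.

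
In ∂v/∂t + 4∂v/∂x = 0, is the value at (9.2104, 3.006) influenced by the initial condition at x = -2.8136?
Yes. The characteristic through (9.2104, 3.006) passes through x = -2.8136.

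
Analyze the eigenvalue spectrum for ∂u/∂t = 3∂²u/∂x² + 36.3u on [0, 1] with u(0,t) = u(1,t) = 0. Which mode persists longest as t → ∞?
Eigenvalues: λₙ = 3n²π²/1² - 36.3.
First three modes:
  n=1: λ₁ = 3π² - 36.3 ≈ -6.691
  n=2: λ₂ = 12π² - 36.3 ≈ 82.135
  n=3: λ₃ = 27π² - 36.3 ≈ 230.179
Since 3π² ≈ 29.609 < 36.3, λ₁ < 0.
The n=1 mode grows fastest (−λₙ is largest for n=1) → dominates.
Asymptotic: u ~ c₁ sin(πx/1) e^{6.691t} (exponential growth at rate −λ₁ ≈ 6.691).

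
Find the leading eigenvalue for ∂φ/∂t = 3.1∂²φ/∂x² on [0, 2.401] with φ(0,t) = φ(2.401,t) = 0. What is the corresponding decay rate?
Eigenvalues: λₙ = 3.1n²π²/2.401².
First three modes:
  n=1: λ₁ = 3.1π²/2.401² ≈ 5.307
  n=2: λ₂ = 12.4π²/2.401² ≈ 21.229 (4× faster decay)
  n=3: λ₃ = 27.9π²/2.401² ≈ 47.766 (9× faster decay)
As t → ∞, higher modes decay exponentially faster. The n=1 mode dominates: φ ~ c₁ sin(πx/2.401) e^{-λ₁t}.
Decay rate: λ₁ = 3.1π²/2.401² ≈ 5.307.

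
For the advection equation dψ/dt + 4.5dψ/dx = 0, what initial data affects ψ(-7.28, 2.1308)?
A single point: x = -16.8686. The characteristic through (-7.28, 2.1308) is x - 4.5t = const, so x = -7.28 - 4.5·2.1308 = -16.8686.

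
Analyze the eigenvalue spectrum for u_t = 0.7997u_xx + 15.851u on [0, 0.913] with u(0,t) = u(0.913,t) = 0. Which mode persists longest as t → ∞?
Eigenvalues: λₙ = 0.7997n²π²/0.913² - 15.851.
First three modes:
  n=1: λ₁ = 0.7997π²/0.913² - 15.851 ≈ -6.382
  n=2: λ₂ = 3.1988π²/0.913² - 15.851 ≈ 22.023
  n=3: λ₃ = 7.1973π²/0.913² - 15.851 ≈ 69.366
Since 0.7997π²/0.913² ≈ 9.469 < 15.851, λ₁ < 0.
The n=1 mode grows fastest (−λₙ is largest for n=1) → dominates.
Asymptotic: u ~ c₁ sin(πx/0.913) e^{6.382t} (exponential growth at rate −λ₁ ≈ 6.382).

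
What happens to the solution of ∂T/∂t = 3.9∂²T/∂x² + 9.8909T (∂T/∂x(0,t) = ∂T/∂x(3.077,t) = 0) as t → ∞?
T grows unboundedly. With Neumann BCs the constant mode has diffusion eigenvalue 0, so any r > 0 makes it grow like e^(9.8909t); solution grows exponentially.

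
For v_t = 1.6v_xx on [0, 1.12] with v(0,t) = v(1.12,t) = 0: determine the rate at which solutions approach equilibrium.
Eigenvalues: λₙ = 1.6n²π²/1.12².
First three modes:
  n=1: λ₁ = 1.6π²/1.12² ≈ 12.589
  n=2: λ₂ = 6.4π²/1.12² ≈ 50.355 (4× faster decay)
  n=3: λ₃ = 14.4π²/1.12² ≈ 113.299 (9× faster decay)
As t → ∞, higher modes decay exponentially faster. The n=1 mode dominates: v ~ c₁ sin(πx/1.12) e^{-λ₁t}.
Decay rate: λ₁ = 1.6π²/1.12² ≈ 12.589.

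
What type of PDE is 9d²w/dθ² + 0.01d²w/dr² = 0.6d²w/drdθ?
Rewriting in standard form: 0.01d²w/dr² - 0.6d²w/drdθ + 9d²w/dθ² = 0. With A = 0.01, B = -0.6, C = 9, the discriminant is 0. This is a parabolic PDE.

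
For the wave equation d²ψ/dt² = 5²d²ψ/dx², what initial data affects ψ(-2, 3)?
Domain of dependence: [-17, 13]. Signals travel at speed 5, so data within |x - -2| ≤ 5·3 = 15 can reach the point.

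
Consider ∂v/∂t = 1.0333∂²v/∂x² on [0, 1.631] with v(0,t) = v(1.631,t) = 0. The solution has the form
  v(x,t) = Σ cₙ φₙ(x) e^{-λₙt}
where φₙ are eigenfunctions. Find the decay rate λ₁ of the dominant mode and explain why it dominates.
Eigenvalues: λₙ = 1.0333n²π²/1.631².
First three modes:
  n=1: λ₁ = 1.0333π²/1.631² ≈ 3.834
  n=2: λ₂ = 4.1332π²/1.631² ≈ 15.335 (4× faster decay)
  n=3: λ₃ = 9.2997π²/1.631² ≈ 34.503 (9× faster decay)
As t → ∞, higher modes decay exponentially faster. The n=1 mode dominates: v ~ c₁ sin(πx/1.631) e^{-λ₁t}.
Decay rate: λ₁ = 1.0333π²/1.631² ≈ 3.834.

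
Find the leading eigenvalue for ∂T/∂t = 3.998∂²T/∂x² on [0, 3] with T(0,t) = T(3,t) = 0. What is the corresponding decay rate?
Eigenvalues: λₙ = 3.998n²π²/3².
First three modes:
  n=1: λ₁ = 3.998π²/3² ≈ 4.384
  n=2: λ₂ = 15.992π²/3² ≈ 17.537 (4× faster decay)
  n=3: λ₃ = 35.982π²/3² ≈ 39.459 (9× faster decay)
As t → ∞, higher modes decay exponentially faster. The n=1 mode dominates: T ~ c₁ sin(πx/3) e^{-λ₁t}.
Decay rate: λ₁ = 3.998π²/3² ≈ 4.384.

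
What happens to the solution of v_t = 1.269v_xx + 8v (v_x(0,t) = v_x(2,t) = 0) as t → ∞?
v grows unboundedly. With Neumann BCs the constant mode has diffusion eigenvalue 0, so any r > 0 makes it grow like e^(8t); solution grows exponentially.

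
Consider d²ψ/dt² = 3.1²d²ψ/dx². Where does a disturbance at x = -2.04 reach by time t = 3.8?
Domain of influence: [-13.82, 9.74]. Data at x = -2.04 spreads outward at speed 3.1.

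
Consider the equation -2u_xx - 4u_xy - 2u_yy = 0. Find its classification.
Parabolic. (A = -2, B = -4, C = -2 gives B² - 4AC = 0.)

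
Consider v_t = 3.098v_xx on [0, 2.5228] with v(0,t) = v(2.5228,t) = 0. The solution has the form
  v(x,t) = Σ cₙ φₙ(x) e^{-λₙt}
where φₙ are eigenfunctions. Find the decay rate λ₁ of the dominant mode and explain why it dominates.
Eigenvalues: λₙ = 3.098n²π²/2.5228².
First three modes:
  n=1: λ₁ = 3.098π²/2.5228² ≈ 4.804
  n=2: λ₂ = 12.392π²/2.5228² ≈ 19.217 (4× faster decay)
  n=3: λ₃ = 27.882π²/2.5228² ≈ 43.237 (9× faster decay)
As t → ∞, higher modes decay exponentially faster. The n=1 mode dominates: v ~ c₁ sin(πx/2.5228) e^{-λ₁t}.
Decay rate: λ₁ = 3.098π²/2.5228² ≈ 4.804.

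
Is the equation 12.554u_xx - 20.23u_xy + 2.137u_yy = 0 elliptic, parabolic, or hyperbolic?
Computing B² - 4AC with A = 12.554, B = -20.23, C = 2.137: discriminant = 301.941308 (positive). Answer: hyperbolic.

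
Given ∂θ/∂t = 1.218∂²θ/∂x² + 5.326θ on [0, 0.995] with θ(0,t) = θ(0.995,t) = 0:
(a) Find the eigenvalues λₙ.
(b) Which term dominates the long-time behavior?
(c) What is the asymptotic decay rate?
Eigenvalues: λₙ = 1.218n²π²/0.995² - 5.326.
First three modes:
  n=1: λ₁ = 1.218π²/0.995² - 5.326 ≈ 6.816
  n=2: λ₂ = 4.872π²/0.995² - 5.326 ≈ 43.243
  n=3: λ₃ = 10.962π²/0.995² - 5.326 ≈ 103.955
Since 1.218π²/0.995² ≈ 12.142 > 5.326, all λₙ > 0.
The n=1 mode decays slowest → dominates as t → ∞.
Asymptotic: θ ~ c₁ sin(πx/0.995) e^{-λ₁t} with decay rate λ₁ ≈ 6.816.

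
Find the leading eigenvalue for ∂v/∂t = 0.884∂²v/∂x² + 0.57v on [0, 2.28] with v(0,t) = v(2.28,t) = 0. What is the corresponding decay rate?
Eigenvalues: λₙ = 0.884n²π²/2.28² - 0.57.
First three modes:
  n=1: λ₁ = 0.884π²/2.28² - 0.57 ≈ 1.108
  n=2: λ₂ = 3.536π²/2.28² - 0.57 ≈ 6.143
  n=3: λ₃ = 7.956π²/2.28² - 0.57 ≈ 14.535
Since 0.884π²/2.28² ≈ 1.678 > 0.57, all λₙ > 0.
The n=1 mode decays slowest → dominates as t → ∞.
Asymptotic: v ~ c₁ sin(πx/2.28) e^{-λ₁t} with decay rate λ₁ ≈ 1.108.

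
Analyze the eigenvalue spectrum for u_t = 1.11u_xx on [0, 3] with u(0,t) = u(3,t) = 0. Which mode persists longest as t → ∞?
Eigenvalues: λₙ = 1.11n²π²/3².
First three modes:
  n=1: λ₁ = 1.11π²/3² ≈ 1.217
  n=2: λ₂ = 4.44π²/3² ≈ 4.869 (4× faster decay)
  n=3: λ₃ = 9.99π²/3² ≈ 10.955 (9× faster decay)
As t → ∞, higher modes decay exponentially faster. The n=1 mode dominates: u ~ c₁ sin(πx/3) e^{-λ₁t}.
Decay rate: λ₁ = 1.11π²/3² ≈ 1.217.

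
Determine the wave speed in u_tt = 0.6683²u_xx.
Speed = 0.6683. Information travels along characteristics x = x₀ ± 0.6683t.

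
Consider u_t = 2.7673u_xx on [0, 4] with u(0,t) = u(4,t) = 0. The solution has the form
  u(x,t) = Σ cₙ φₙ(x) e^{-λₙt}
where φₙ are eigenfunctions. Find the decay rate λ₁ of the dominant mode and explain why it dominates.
Eigenvalues: λₙ = 2.7673n²π²/4².
First three modes:
  n=1: λ₁ = 2.7673π²/4² ≈ 1.707
  n=2: λ₂ = 11.0692π²/4² ≈ 6.828 (4× faster decay)
  n=3: λ₃ = 24.9057π²/4² ≈ 15.363 (9× faster decay)
As t → ∞, higher modes decay exponentially faster. The n=1 mode dominates: u ~ c₁ sin(πx/4) e^{-λ₁t}.
Decay rate: λ₁ = 2.7673π²/4² ≈ 1.707.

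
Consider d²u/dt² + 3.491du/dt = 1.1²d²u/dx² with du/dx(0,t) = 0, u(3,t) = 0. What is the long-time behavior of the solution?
As t → ∞, u → 0. Damping (γ=3.491) dissipates energy; oscillations decay exponentially.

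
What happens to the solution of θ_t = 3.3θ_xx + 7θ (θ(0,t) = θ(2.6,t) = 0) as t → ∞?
θ grows unboundedly. Reaction dominates diffusion (r=7 > κπ²/L²≈4.82); solution grows exponentially.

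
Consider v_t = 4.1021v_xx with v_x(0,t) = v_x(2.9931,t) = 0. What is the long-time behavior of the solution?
As t → ∞, v → constant (steady state). Heat is conserved (no flux at boundaries); solution approaches the spatial average.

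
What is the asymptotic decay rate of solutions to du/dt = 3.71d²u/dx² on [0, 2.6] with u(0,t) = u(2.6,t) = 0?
Eigenvalues: λₙ = 3.71n²π²/2.6².
First three modes:
  n=1: λ₁ = 3.71π²/2.6² ≈ 5.417
  n=2: λ₂ = 14.84π²/2.6² ≈ 21.666 (4× faster decay)
  n=3: λ₃ = 33.39π²/2.6² ≈ 48.749 (9× faster decay)
As t → ∞, higher modes decay exponentially faster. The n=1 mode dominates: u ~ c₁ sin(πx/2.6) e^{-λ₁t}.
Decay rate: λ₁ = 3.71π²/2.6² ≈ 5.417.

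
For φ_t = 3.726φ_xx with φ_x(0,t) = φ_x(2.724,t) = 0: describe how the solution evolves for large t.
φ → constant (steady state). Heat is conserved (no flux at boundaries); solution approaches the spatial average.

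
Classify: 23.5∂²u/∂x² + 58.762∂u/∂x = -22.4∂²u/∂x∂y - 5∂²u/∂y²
Rewriting in standard form: 23.5∂²u/∂x² + 22.4∂²u/∂x∂y + 5∂²u/∂y² + 58.762∂u/∂x = 0. Hyperbolic (discriminant = 31.76).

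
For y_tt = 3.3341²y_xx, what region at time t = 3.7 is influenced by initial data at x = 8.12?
Domain of influence: [-4.21617, 20.45617]. Data at x = 8.12 spreads outward at speed 3.3341.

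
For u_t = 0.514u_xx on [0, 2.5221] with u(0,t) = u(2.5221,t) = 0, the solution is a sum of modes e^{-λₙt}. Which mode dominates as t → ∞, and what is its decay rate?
Eigenvalues: λₙ = 0.514n²π²/2.5221².
First three modes:
  n=1: λ₁ = 0.514π²/2.5221² ≈ 0.798
  n=2: λ₂ = 2.056π²/2.5221² ≈ 3.19 (4× faster decay)
  n=3: λ₃ = 4.626π²/2.5221² ≈ 7.178 (9× faster decay)
As t → ∞, higher modes decay exponentially faster. The n=1 mode dominates: u ~ c₁ sin(πx/2.5221) e^{-λ₁t}.
Decay rate: λ₁ = 0.514π²/2.5221² ≈ 0.798.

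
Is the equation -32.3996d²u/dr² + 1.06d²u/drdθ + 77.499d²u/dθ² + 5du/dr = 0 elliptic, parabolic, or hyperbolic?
Computing B² - 4AC with A = -32.3996, B = 1.06, C = 77.499: discriminant = 10044.8700016 (positive). Answer: hyperbolic.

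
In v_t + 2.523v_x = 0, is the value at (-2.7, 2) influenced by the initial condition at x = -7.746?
Yes. The characteristic through (-2.7, 2) passes through x = -7.746.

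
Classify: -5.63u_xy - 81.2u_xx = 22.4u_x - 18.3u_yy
Rewriting in standard form: -81.2u_xx - 5.63u_xy + 18.3u_yy - 22.4u_x = 0. Hyperbolic (discriminant = 5975.5369).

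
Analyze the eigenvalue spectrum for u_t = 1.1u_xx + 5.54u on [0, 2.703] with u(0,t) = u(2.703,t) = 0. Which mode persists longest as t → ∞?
Eigenvalues: λₙ = 1.1n²π²/2.703² - 5.54.
First three modes:
  n=1: λ₁ = 1.1π²/2.703² - 5.54 ≈ -4.054
  n=2: λ₂ = 4.4π²/2.703² - 5.54 ≈ 0.404
  n=3: λ₃ = 9.9π²/2.703² - 5.54 ≈ 7.833
Since 1.1π²/2.703² ≈ 1.486 < 5.54, λ₁ < 0.
The n=1 mode grows fastest (−λₙ is largest for n=1) → dominates.
Asymptotic: u ~ c₁ sin(πx/2.703) e^{4.054t} (exponential growth at rate −λ₁ ≈ 4.054).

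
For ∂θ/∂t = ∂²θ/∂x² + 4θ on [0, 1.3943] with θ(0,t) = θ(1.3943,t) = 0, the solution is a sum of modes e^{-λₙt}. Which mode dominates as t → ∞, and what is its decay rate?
Eigenvalues: λₙ = n²π²/1.3943² - 4.
First three modes:
  n=1: λ₁ = π²/1.3943² - 4 ≈ 1.077
  n=2: λ₂ = 4π²/1.3943² - 4 ≈ 16.307
  n=3: λ₃ = 9π²/1.3943² - 4 ≈ 41.691
Since π²/1.3943² ≈ 5.077 > 4, all λₙ > 0.
The n=1 mode decays slowest → dominates as t → ∞.
Asymptotic: θ ~ c₁ sin(πx/1.3943) e^{-λ₁t} with decay rate λ₁ ≈ 1.077.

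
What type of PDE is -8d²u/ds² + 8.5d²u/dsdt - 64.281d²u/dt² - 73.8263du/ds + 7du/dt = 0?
With A = -8, B = 8.5, C = -64.281, the discriminant is -1984.742. This is an elliptic PDE.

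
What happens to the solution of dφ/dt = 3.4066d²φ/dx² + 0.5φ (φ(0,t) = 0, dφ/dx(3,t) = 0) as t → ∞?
φ → 0. Diffusion dominates reaction (r=0.5 < κπ²/(4L²)≈0.93); solution decays.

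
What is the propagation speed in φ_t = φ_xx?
Infinite. The heat equation is parabolic, not hyperbolic, so disturbances propagate instantly.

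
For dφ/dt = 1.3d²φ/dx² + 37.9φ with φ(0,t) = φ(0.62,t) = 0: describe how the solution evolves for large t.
φ grows unboundedly. Reaction dominates diffusion (r=37.9 > κπ²/L²≈33.38); solution grows exponentially.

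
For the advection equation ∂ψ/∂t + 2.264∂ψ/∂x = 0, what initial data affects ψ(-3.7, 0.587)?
A single point: x = -5.028968. The characteristic through (-3.7, 0.587) is x - 2.264t = const, so x = -3.7 - 2.264·0.587 = -5.028968.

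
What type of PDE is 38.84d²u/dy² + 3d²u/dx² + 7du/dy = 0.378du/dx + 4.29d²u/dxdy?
Rewriting in standard form: 3d²u/dx² - 4.29d²u/dxdy + 38.84d²u/dy² - 0.378du/dx + 7du/dy = 0. With A = 3, B = -4.29, C = 38.84, the discriminant is -447.6759. This is an elliptic PDE.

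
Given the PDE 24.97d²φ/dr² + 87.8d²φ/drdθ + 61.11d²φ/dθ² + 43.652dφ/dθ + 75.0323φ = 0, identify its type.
The second-order coefficients are A = 24.97, B = 87.8, C = 61.11. Since B² - 4AC = 1605.1732 > 0, this is a hyperbolic PDE.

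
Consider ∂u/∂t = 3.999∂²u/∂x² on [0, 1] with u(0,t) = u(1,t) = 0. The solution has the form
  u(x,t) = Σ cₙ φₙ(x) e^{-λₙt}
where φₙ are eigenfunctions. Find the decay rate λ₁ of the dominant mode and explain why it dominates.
Eigenvalues: λₙ = 3.999n²π².
First three modes:
  n=1: λ₁ = 3.999π² ≈ 39.469
  n=2: λ₂ = 15.996π² ≈ 157.874 (4× faster decay)
  n=3: λ₃ = 35.991π² ≈ 355.217 (9× faster decay)
As t → ∞, higher modes decay exponentially faster. The n=1 mode dominates: u ~ c₁ sin(πx) e^{-λ₁t}.
Decay rate: λ₁ = 3.999π² ≈ 39.469.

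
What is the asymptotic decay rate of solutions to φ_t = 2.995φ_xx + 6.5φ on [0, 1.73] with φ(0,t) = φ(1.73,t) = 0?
Eigenvalues: λₙ = 2.995n²π²/1.73² - 6.5.
First three modes:
  n=1: λ₁ = 2.995π²/1.73² - 6.5 ≈ 3.377
  n=2: λ₂ = 11.98π²/1.73² - 6.5 ≈ 33.006
  n=3: λ₃ = 26.955π²/1.73² - 6.5 ≈ 82.389
Since 2.995π²/1.73² ≈ 9.877 > 6.5, all λₙ > 0.
The n=1 mode decays slowest → dominates as t → ∞.
Asymptotic: φ ~ c₁ sin(πx/1.73) e^{-λ₁t} with decay rate λ₁ ≈ 3.377.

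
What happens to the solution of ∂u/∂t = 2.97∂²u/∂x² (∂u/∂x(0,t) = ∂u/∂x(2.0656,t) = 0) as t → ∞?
u → constant (steady state). Heat is conserved (no flux at boundaries); solution approaches the spatial average.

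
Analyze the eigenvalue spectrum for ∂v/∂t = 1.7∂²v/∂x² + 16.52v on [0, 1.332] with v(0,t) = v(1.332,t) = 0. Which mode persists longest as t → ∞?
Eigenvalues: λₙ = 1.7n²π²/1.332² - 16.52.
First three modes:
  n=1: λ₁ = 1.7π²/1.332² - 16.52 ≈ -7.063
  n=2: λ₂ = 6.8π²/1.332² - 16.52 ≈ 21.307
  n=3: λ₃ = 15.3π²/1.332² - 16.52 ≈ 68.59
Since 1.7π²/1.332² ≈ 9.457 < 16.52, λ₁ < 0.
The n=1 mode grows fastest (−λₙ is largest for n=1) → dominates.
Asymptotic: v ~ c₁ sin(πx/1.332) e^{7.063t} (exponential growth at rate −λ₁ ≈ 7.063).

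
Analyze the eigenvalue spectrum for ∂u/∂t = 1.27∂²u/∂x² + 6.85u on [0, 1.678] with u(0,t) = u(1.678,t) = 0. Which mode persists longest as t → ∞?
Eigenvalues: λₙ = 1.27n²π²/1.678² - 6.85.
First three modes:
  n=1: λ₁ = 1.27π²/1.678² - 6.85 ≈ -2.398
  n=2: λ₂ = 5.08π²/1.678² - 6.85 ≈ 10.957
  n=3: λ₃ = 11.43π²/1.678² - 6.85 ≈ 33.215
Since 1.27π²/1.678² ≈ 4.452 < 6.85, λ₁ < 0.
The n=1 mode grows fastest (−λₙ is largest for n=1) → dominates.
Asymptotic: u ~ c₁ sin(πx/1.678) e^{2.398t} (exponential growth at rate −λ₁ ≈ 2.398).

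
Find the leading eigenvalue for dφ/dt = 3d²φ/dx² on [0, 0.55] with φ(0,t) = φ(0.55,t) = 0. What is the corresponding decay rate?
Eigenvalues: λₙ = 3n²π²/0.55².
First three modes:
  n=1: λ₁ = 3π²/0.55² ≈ 97.88
  n=2: λ₂ = 12π²/0.55² ≈ 391.521 (4× faster decay)
  n=3: λ₃ = 27π²/0.55² ≈ 880.923 (9× faster decay)
As t → ∞, higher modes decay exponentially faster. The n=1 mode dominates: φ ~ c₁ sin(πx/0.55) e^{-λ₁t}.
Decay rate: λ₁ = 3π²/0.55² ≈ 97.88.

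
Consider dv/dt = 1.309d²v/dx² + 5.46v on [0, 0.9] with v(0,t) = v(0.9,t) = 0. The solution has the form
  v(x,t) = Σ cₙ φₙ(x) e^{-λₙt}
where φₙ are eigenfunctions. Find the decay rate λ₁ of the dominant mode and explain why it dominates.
Eigenvalues: λₙ = 1.309n²π²/0.9² - 5.46.
First three modes:
  n=1: λ₁ = 1.309π²/0.9² - 5.46 ≈ 10.49
  n=2: λ₂ = 5.236π²/0.9² - 5.46 ≈ 58.339
  n=3: λ₃ = 11.781π²/0.9² - 5.46 ≈ 138.088
Since 1.309π²/0.9² ≈ 15.95 > 5.46, all λₙ > 0.
The n=1 mode decays slowest → dominates as t → ∞.
Asymptotic: v ~ c₁ sin(πx/0.9) e^{-λ₁t} with decay rate λ₁ ≈ 10.49.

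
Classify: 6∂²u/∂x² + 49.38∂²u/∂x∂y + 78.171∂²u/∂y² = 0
Hyperbolic (discriminant = 562.2804).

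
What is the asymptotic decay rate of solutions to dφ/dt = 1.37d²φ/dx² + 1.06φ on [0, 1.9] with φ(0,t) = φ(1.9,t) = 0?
Eigenvalues: λₙ = 1.37n²π²/1.9² - 1.06.
First three modes:
  n=1: λ₁ = 1.37π²/1.9² - 1.06 ≈ 2.686
  n=2: λ₂ = 5.48π²/1.9² - 1.06 ≈ 13.922
  n=3: λ₃ = 12.33π²/1.9² - 1.06 ≈ 32.65
Since 1.37π²/1.9² ≈ 3.746 > 1.06, all λₙ > 0.
The n=1 mode decays slowest → dominates as t → ∞.
Asymptotic: φ ~ c₁ sin(πx/1.9) e^{-λ₁t} with decay rate λ₁ ≈ 2.686.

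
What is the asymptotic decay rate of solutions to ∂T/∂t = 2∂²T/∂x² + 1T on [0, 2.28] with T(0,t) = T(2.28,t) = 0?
Eigenvalues: λₙ = 2n²π²/2.28² - 1.
First three modes:
  n=1: λ₁ = 2π²/2.28² - 1 ≈ 2.797
  n=2: λ₂ = 8π²/2.28² - 1 ≈ 14.189
  n=3: λ₃ = 18π²/2.28² - 1 ≈ 33.175
Since 2π²/2.28² ≈ 3.797 > 1, all λₙ > 0.
The n=1 mode decays slowest → dominates as t → ∞.
Asymptotic: T ~ c₁ sin(πx/2.28) e^{-λ₁t} with decay rate λ₁ ≈ 2.797.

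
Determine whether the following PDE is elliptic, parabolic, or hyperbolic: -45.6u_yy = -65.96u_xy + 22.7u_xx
Rewriting in standard form: -22.7u_xx + 65.96u_xy - 45.6u_yy = 0. Coefficients: A = -22.7, B = 65.96, C = -45.6. B² - 4AC = 210.2416, which is positive, so the equation is hyperbolic.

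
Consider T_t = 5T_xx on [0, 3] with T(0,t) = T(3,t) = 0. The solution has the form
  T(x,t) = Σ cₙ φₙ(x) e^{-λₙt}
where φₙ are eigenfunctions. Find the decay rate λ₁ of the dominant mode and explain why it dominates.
Eigenvalues: λₙ = 5n²π²/3².
First three modes:
  n=1: λ₁ = 5π²/3² ≈ 5.483
  n=2: λ₂ = 20π²/3² ≈ 21.932 (4× faster decay)
  n=3: λ₃ = 45π²/3² ≈ 49.348 (9× faster decay)
As t → ∞, higher modes decay exponentially faster. The n=1 mode dominates: T ~ c₁ sin(πx/3) e^{-λ₁t}.
Decay rate: λ₁ = 5π²/3² ≈ 5.483.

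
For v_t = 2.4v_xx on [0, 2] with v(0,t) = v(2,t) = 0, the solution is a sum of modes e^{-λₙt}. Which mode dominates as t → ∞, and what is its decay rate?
Eigenvalues: λₙ = 2.4n²π²/2².
First three modes:
  n=1: λ₁ = 2.4π²/2² ≈ 5.922
  n=2: λ₂ = 9.6π²/2² ≈ 23.687 (4× faster decay)
  n=3: λ₃ = 21.6π²/2² ≈ 53.296 (9× faster decay)
As t → ∞, higher modes decay exponentially faster. The n=1 mode dominates: v ~ c₁ sin(πx/2) e^{-λ₁t}.
Decay rate: λ₁ = 2.4π²/2² ≈ 5.922.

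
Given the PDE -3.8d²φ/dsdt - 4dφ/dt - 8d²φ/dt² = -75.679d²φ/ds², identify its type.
Rewriting in standard form: 75.679d²φ/ds² - 3.8d²φ/dsdt - 8d²φ/dt² - 4dφ/dt = 0. The second-order coefficients are A = 75.679, B = -3.8, C = -8. Since B² - 4AC = 2436.168 > 0, this is a hyperbolic PDE.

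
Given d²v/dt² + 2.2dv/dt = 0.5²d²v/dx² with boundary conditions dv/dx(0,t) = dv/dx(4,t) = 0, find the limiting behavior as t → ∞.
v → constant (steady state). Damping (γ=2.2) dissipates the nonconstant modes; with Neumann BCs the spatial average obeys M''+γM'=0 and tends to a finite limit.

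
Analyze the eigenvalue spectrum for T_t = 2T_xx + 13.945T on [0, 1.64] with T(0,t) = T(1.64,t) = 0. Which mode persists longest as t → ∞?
Eigenvalues: λₙ = 2n²π²/1.64² - 13.945.
First three modes:
  n=1: λ₁ = 2π²/1.64² - 13.945 ≈ -6.606
  n=2: λ₂ = 8π²/1.64² - 13.945 ≈ 15.411
  n=3: λ₃ = 18π²/1.64² - 13.945 ≈ 52.107
Since 2π²/1.64² ≈ 7.339 < 13.945, λ₁ < 0.
The n=1 mode grows fastest (−λₙ is largest for n=1) → dominates.
Asymptotic: T ~ c₁ sin(πx/1.64) e^{6.606t} (exponential growth at rate −λ₁ ≈ 6.606).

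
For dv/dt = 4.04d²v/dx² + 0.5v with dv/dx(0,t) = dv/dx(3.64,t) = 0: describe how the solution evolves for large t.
v grows unboundedly. With Neumann BCs the constant mode has diffusion eigenvalue 0, so any r > 0 makes it grow like e^(0.5t); solution grows exponentially.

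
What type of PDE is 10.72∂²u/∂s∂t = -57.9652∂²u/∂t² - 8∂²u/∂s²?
Rewriting in standard form: 8∂²u/∂s² + 10.72∂²u/∂s∂t + 57.9652∂²u/∂t² = 0. With A = 8, B = 10.72, C = 57.9652, the discriminant is -1739.968. This is an elliptic PDE.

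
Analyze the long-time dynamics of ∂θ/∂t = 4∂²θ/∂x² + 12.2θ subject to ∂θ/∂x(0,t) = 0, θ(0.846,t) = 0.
Long-time behavior: θ → 0. Diffusion dominates reaction (r=12.2 < κπ²/(4L²)≈13.79); solution decays.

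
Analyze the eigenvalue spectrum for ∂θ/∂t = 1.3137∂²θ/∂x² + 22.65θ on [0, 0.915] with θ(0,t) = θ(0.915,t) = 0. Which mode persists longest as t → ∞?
Eigenvalues: λₙ = 1.3137n²π²/0.915² - 22.65.
First three modes:
  n=1: λ₁ = 1.3137π²/0.915² - 22.65 ≈ -7.163
  n=2: λ₂ = 5.2548π²/0.915² - 22.65 ≈ 39.296
  n=3: λ₃ = 11.8233π²/0.915² - 22.65 ≈ 116.729
Since 1.3137π²/0.915² ≈ 15.487 < 22.65, λ₁ < 0.
The n=1 mode grows fastest (−λₙ is largest for n=1) → dominates.
Asymptotic: θ ~ c₁ sin(πx/0.915) e^{7.163t} (exponential growth at rate −λ₁ ≈ 7.163).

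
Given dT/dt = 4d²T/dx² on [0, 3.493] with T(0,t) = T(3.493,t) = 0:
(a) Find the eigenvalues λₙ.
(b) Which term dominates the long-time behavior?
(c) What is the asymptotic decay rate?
Eigenvalues: λₙ = 4n²π²/3.493².
First three modes:
  n=1: λ₁ = 4π²/3.493² ≈ 3.236
  n=2: λ₂ = 16π²/3.493² ≈ 12.943 (4× faster decay)
  n=3: λ₃ = 36π²/3.493² ≈ 29.121 (9× faster decay)
As t → ∞, higher modes decay exponentially faster. The n=1 mode dominates: T ~ c₁ sin(πx/3.493) e^{-λ₁t}.
Decay rate: λ₁ = 4π²/3.493² ≈ 3.236.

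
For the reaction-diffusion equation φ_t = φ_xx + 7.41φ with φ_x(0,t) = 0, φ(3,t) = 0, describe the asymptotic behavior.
φ grows unboundedly. Reaction dominates diffusion (r=7.41 > κπ²/(4L²)≈0.27); solution grows exponentially.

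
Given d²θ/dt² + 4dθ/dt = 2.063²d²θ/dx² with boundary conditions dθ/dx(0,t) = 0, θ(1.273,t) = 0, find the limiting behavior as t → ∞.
θ → 0. Damping (γ=4) dissipates energy; oscillations decay exponentially.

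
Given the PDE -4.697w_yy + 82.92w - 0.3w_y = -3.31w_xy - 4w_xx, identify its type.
Rewriting in standard form: 4w_xx + 3.31w_xy - 4.697w_yy - 0.3w_y + 82.92w = 0. The second-order coefficients are A = 4, B = 3.31, C = -4.697. Since B² - 4AC = 86.1081 > 0, this is a hyperbolic PDE.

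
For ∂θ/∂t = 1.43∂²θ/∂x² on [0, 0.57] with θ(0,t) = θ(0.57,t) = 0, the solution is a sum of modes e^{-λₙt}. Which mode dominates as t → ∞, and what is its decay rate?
Eigenvalues: λₙ = 1.43n²π²/0.57².
First three modes:
  n=1: λ₁ = 1.43π²/0.57² ≈ 43.44
  n=2: λ₂ = 5.72π²/0.57² ≈ 173.759 (4× faster decay)
  n=3: λ₃ = 12.87π²/0.57² ≈ 390.957 (9× faster decay)
As t → ∞, higher modes decay exponentially faster. The n=1 mode dominates: θ ~ c₁ sin(πx/0.57) e^{-λ₁t}.
Decay rate: λ₁ = 1.43π²/0.57² ≈ 43.44.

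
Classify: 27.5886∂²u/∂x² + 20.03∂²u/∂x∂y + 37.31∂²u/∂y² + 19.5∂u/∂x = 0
Elliptic (discriminant = -3716.121764).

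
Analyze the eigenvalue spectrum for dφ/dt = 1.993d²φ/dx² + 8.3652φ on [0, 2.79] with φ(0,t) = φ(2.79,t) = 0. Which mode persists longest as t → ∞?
Eigenvalues: λₙ = 1.993n²π²/2.79² - 8.3652.
First three modes:
  n=1: λ₁ = 1.993π²/2.79² - 8.3652 ≈ -5.838
  n=2: λ₂ = 7.972π²/2.79² - 8.3652 ≈ 1.743
  n=3: λ₃ = 17.937π²/2.79² - 8.3652 ≈ 14.377
Since 1.993π²/2.79² ≈ 2.527 < 8.3652, λ₁ < 0.
The n=1 mode grows fastest (−λₙ is largest for n=1) → dominates.
Asymptotic: φ ~ c₁ sin(πx/2.79) e^{5.838t} (exponential growth at rate −λ₁ ≈ 5.838).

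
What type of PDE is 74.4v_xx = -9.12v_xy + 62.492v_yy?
Rewriting in standard form: 74.4v_xx + 9.12v_xy - 62.492v_yy = 0. With A = 74.4, B = 9.12, C = -62.492, the discriminant is 18680.7936. This is a hyperbolic PDE.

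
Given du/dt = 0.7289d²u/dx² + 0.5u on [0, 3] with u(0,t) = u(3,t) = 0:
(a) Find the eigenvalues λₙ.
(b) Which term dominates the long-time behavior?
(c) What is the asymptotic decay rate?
Eigenvalues: λₙ = 0.7289n²π²/3² - 0.5.
First three modes:
  n=1: λ₁ = 0.7289π²/3² - 0.5 ≈ 0.299
  n=2: λ₂ = 2.9156π²/3² - 0.5 ≈ 2.697
  n=3: λ₃ = 6.5601π²/3² - 0.5 ≈ 6.694
Since 0.7289π²/3² ≈ 0.799 > 0.5, all λₙ > 0.
The n=1 mode decays slowest → dominates as t → ∞.
Asymptotic: u ~ c₁ sin(πx/3) e^{-λ₁t} with decay rate λ₁ ≈ 0.299.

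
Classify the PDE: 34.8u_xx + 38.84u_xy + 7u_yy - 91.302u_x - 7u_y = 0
A = 34.8, B = 38.84, C = 7. Discriminant B² - 4AC = 534.1456. Since 534.1456 > 0, hyperbolic.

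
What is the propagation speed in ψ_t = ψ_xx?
Infinite. The heat equation is parabolic, not hyperbolic, so disturbances propagate instantly.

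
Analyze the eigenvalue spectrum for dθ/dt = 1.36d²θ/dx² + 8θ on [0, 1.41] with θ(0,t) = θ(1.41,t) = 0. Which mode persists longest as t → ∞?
Eigenvalues: λₙ = 1.36n²π²/1.41² - 8.
First three modes:
  n=1: λ₁ = 1.36π²/1.41² - 8 ≈ -1.248
  n=2: λ₂ = 5.44π²/1.41² - 8 ≈ 19.006
  n=3: λ₃ = 12.24π²/1.41² - 8 ≈ 52.764
Since 1.36π²/1.41² ≈ 6.752 < 8, λ₁ < 0.
The n=1 mode grows fastest (−λₙ is largest for n=1) → dominates.
Asymptotic: θ ~ c₁ sin(πx/1.41) e^{1.248t} (exponential growth at rate −λ₁ ≈ 1.248).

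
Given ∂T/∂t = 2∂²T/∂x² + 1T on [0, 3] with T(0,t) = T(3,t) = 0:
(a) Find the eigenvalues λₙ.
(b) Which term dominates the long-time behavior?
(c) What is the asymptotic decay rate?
Eigenvalues: λₙ = 2n²π²/3² - 1.
First three modes:
  n=1: λ₁ = 2π²/3² - 1 ≈ 1.193
  n=2: λ₂ = 8π²/3² - 1 ≈ 7.773
  n=3: λ₃ = 18π²/3² - 1 ≈ 18.739
Since 2π²/3² ≈ 2.193 > 1, all λₙ > 0.
The n=1 mode decays slowest → dominates as t → ∞.
Asymptotic: T ~ c₁ sin(πx/3) e^{-λ₁t} with decay rate λ₁ ≈ 1.193.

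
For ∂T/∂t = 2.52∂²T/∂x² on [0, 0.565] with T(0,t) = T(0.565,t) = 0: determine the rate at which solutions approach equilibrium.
Eigenvalues: λₙ = 2.52n²π²/0.565².
First three modes:
  n=1: λ₁ = 2.52π²/0.565² ≈ 77.912
  n=2: λ₂ = 10.08π²/0.565² ≈ 311.647 (4× faster decay)
  n=3: λ₃ = 22.68π²/0.565² ≈ 701.206 (9× faster decay)
As t → ∞, higher modes decay exponentially faster. The n=1 mode dominates: T ~ c₁ sin(πx/0.565) e^{-λ₁t}.
Decay rate: λ₁ = 2.52π²/0.565² ≈ 77.912.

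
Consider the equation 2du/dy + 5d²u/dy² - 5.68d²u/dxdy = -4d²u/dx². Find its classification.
Rewriting in standard form: 4d²u/dx² - 5.68d²u/dxdy + 5d²u/dy² + 2du/dy = 0. Elliptic. (A = 4, B = -5.68, C = 5 gives B² - 4AC = -47.7376.)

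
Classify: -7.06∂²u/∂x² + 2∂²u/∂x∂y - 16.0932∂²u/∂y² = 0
Elliptic (discriminant = -450.471968).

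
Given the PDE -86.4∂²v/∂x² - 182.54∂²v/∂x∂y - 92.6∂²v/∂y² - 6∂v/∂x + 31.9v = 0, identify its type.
The second-order coefficients are A = -86.4, B = -182.54, C = -92.6. Since B² - 4AC = 1318.2916 > 0, this is a hyperbolic PDE.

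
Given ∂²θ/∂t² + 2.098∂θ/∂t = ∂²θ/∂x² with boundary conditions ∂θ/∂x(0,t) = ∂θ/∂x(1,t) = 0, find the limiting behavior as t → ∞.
θ → constant (steady state). Damping (γ=2.098) dissipates the nonconstant modes; with Neumann BCs the spatial average obeys M''+γM'=0 and tends to a finite limit.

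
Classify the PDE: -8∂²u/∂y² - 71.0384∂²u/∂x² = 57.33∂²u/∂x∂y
Rewriting in standard form: -71.0384∂²u/∂x² - 57.33∂²u/∂x∂y - 8∂²u/∂y² = 0. A = -71.0384, B = -57.33, C = -8. Discriminant B² - 4AC = 1013.5001. Since 1013.5001 > 0, hyperbolic.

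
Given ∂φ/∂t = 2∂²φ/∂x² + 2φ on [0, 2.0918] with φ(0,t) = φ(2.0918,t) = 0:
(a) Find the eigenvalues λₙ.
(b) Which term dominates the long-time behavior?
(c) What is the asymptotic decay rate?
Eigenvalues: λₙ = 2n²π²/2.0918² - 2.
First three modes:
  n=1: λ₁ = 2π²/2.0918² - 2 ≈ 2.511
  n=2: λ₂ = 8π²/2.0918² - 2 ≈ 16.045
  n=3: λ₃ = 18π²/2.0918² - 2 ≈ 38.601
Since 2π²/2.0918² ≈ 4.511 > 2, all λₙ > 0.
The n=1 mode decays slowest → dominates as t → ∞.
Asymptotic: φ ~ c₁ sin(πx/2.0918) e^{-λ₁t} with decay rate λ₁ ≈ 2.511.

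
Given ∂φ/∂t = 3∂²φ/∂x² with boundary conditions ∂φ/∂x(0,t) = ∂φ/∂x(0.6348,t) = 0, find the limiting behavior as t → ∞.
φ → constant (steady state). Heat is conserved (no flux at boundaries); solution approaches the spatial average.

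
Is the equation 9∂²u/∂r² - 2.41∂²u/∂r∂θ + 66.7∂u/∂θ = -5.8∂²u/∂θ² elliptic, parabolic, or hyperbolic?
Rewriting in standard form: 9∂²u/∂r² - 2.41∂²u/∂r∂θ + 5.8∂²u/∂θ² + 66.7∂u/∂θ = 0. Computing B² - 4AC with A = 9, B = -2.41, C = 5.8: discriminant = -202.9919 (negative). Answer: elliptic.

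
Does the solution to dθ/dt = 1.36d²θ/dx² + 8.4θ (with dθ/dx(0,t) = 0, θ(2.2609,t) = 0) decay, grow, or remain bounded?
θ grows unboundedly. Reaction dominates diffusion (r=8.4 > κπ²/(4L²)≈0.66); solution grows exponentially.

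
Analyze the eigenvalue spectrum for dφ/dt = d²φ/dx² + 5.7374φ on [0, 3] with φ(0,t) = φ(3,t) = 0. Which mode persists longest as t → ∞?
Eigenvalues: λₙ = n²π²/3² - 5.7374.
First three modes:
  n=1: λ₁ = π²/3² - 5.7374 ≈ -4.641
  n=2: λ₂ = 4π²/3² - 5.7374 ≈ -1.351
  n=3: λ₃ = 9π²/3² - 5.7374 ≈ 4.132
Since π²/3² ≈ 1.097 < 5.7374, λ₁ < 0.
The n=1 mode grows fastest (−λₙ is largest for n=1) → dominates.
Asymptotic: φ ~ c₁ sin(πx/3) e^{4.641t} (exponential growth at rate −λ₁ ≈ 4.641).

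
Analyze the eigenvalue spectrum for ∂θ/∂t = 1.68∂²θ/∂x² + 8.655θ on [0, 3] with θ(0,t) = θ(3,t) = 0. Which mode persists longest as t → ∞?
Eigenvalues: λₙ = 1.68n²π²/3² - 8.655.
First three modes:
  n=1: λ₁ = 1.68π²/3² - 8.655 ≈ -6.813
  n=2: λ₂ = 6.72π²/3² - 8.655 ≈ -1.286
  n=3: λ₃ = 15.12π²/3² - 8.655 ≈ 7.926
Since 1.68π²/3² ≈ 1.842 < 8.655, λ₁ < 0.
The n=1 mode grows fastest (−λₙ is largest for n=1) → dominates.
Asymptotic: θ ~ c₁ sin(πx/3) e^{6.813t} (exponential growth at rate −λ₁ ≈ 6.813).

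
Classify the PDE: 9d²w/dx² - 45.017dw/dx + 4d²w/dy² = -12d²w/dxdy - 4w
Rewriting in standard form: 9d²w/dx² + 12d²w/dxdy + 4d²w/dy² - 45.017dw/dx + 4w = 0. A = 9, B = 12, C = 4. Discriminant B² - 4AC = 0. Since 0 = 0, parabolic.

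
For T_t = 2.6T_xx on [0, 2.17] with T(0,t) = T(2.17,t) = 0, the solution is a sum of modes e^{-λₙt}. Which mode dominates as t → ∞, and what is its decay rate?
Eigenvalues: λₙ = 2.6n²π²/2.17².
First three modes:
  n=1: λ₁ = 2.6π²/2.17² ≈ 5.449
  n=2: λ₂ = 10.4π²/2.17² ≈ 21.798 (4× faster decay)
  n=3: λ₃ = 23.4π²/2.17² ≈ 49.045 (9× faster decay)
As t → ∞, higher modes decay exponentially faster. The n=1 mode dominates: T ~ c₁ sin(πx/2.17) e^{-λ₁t}.
Decay rate: λ₁ = 2.6π²/2.17² ≈ 5.449.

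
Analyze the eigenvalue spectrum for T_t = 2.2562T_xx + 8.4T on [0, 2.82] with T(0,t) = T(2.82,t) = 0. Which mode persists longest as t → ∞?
Eigenvalues: λₙ = 2.2562n²π²/2.82² - 8.4.
First three modes:
  n=1: λ₁ = 2.2562π²/2.82² - 8.4 ≈ -5.6
  n=2: λ₂ = 9.0248π²/2.82² - 8.4 ≈ 2.801
  n=3: λ₃ = 20.3058π²/2.82² - 8.4 ≈ 16.801
Since 2.2562π²/2.82² ≈ 2.8 < 8.4, λ₁ < 0.
The n=1 mode grows fastest (−λₙ is largest for n=1) → dominates.
Asymptotic: T ~ c₁ sin(πx/2.82) e^{5.6t} (exponential growth at rate −λ₁ ≈ 5.6).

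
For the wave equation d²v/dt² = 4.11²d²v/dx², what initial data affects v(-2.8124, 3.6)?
Domain of dependence: [-17.6084, 11.9836]. Signals travel at speed 4.11, so data within |x - -2.8124| ≤ 4.11·3.6 = 14.796 can reach the point.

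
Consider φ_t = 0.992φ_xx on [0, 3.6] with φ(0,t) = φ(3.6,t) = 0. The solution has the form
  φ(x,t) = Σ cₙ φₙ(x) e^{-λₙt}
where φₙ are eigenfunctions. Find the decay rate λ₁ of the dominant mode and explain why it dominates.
Eigenvalues: λₙ = 0.992n²π²/3.6².
First three modes:
  n=1: λ₁ = 0.992π²/3.6² ≈ 0.755
  n=2: λ₂ = 3.968π²/3.6² ≈ 3.022 (4× faster decay)
  n=3: λ₃ = 8.928π²/3.6² ≈ 6.799 (9× faster decay)
As t → ∞, higher modes decay exponentially faster. The n=1 mode dominates: φ ~ c₁ sin(πx/3.6) e^{-λ₁t}.
Decay rate: λ₁ = 0.992π²/3.6² ≈ 0.755.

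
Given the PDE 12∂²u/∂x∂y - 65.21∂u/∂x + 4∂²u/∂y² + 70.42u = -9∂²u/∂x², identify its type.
Rewriting in standard form: 9∂²u/∂x² + 12∂²u/∂x∂y + 4∂²u/∂y² - 65.21∂u/∂x + 70.42u = 0. The second-order coefficients are A = 9, B = 12, C = 4. Since B² - 4AC = 0 = 0, this is a parabolic PDE.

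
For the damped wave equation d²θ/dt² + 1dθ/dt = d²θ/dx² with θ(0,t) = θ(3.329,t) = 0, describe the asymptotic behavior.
θ → 0. Damping (γ=1) dissipates energy; oscillations decay exponentially.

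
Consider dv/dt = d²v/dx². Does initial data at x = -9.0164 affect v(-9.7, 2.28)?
Yes, for any finite x. The heat equation has infinite propagation speed, so all initial data affects all points at any t > 0.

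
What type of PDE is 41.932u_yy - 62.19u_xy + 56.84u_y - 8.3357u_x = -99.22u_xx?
Rewriting in standard form: 99.22u_xx - 62.19u_xy + 41.932u_yy - 8.3357u_x + 56.84u_y = 0. With A = 99.22, B = -62.19, C = 41.932, the discriminant is -12774.37606. This is an elliptic PDE.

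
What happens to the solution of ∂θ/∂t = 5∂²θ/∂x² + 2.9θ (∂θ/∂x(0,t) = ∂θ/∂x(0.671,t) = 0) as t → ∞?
θ grows unboundedly. With Neumann BCs the constant mode has diffusion eigenvalue 0, so any r > 0 makes it grow like e^(2.9t); solution grows exponentially.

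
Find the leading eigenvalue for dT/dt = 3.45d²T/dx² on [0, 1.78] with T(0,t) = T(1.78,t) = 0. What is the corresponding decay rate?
Eigenvalues: λₙ = 3.45n²π²/1.78².
First three modes:
  n=1: λ₁ = 3.45π²/1.78² ≈ 10.747
  n=2: λ₂ = 13.8π²/1.78² ≈ 42.987 (4× faster decay)
  n=3: λ₃ = 31.05π²/1.78² ≈ 96.721 (9× faster decay)
As t → ∞, higher modes decay exponentially faster. The n=1 mode dominates: T ~ c₁ sin(πx/1.78) e^{-λ₁t}.
Decay rate: λ₁ = 3.45π²/1.78² ≈ 10.747.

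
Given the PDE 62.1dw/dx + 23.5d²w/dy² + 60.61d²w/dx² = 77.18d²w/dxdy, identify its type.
Rewriting in standard form: 60.61d²w/dx² - 77.18d²w/dxdy + 23.5d²w/dy² + 62.1dw/dx = 0. The second-order coefficients are A = 60.61, B = -77.18, C = 23.5. Since B² - 4AC = 259.4124 > 0, this is a hyperbolic PDE.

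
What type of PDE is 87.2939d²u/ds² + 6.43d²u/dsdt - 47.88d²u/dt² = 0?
With A = 87.2939, B = 6.43, C = -47.88, the discriminant is 16759.872628. This is a hyperbolic PDE.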